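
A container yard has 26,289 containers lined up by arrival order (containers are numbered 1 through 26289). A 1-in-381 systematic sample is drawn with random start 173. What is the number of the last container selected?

26081

k = 381
69th selection = r + (69−1)·k = 173 + 68×381 = 173 + 25908 = 26081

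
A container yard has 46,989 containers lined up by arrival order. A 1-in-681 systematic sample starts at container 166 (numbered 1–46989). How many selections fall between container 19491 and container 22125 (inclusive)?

k = 681
First selection ≥ 19491: 166 + ⌈(19491−166)/681⌉·681 = 166 + 29×681 = 19915
Last selection ≤ 22125: 166 + ⌊(22125−166)/681⌋·681 = 166 + 32×681 = 21958
Count = 32 − 29 + 1 = 4

4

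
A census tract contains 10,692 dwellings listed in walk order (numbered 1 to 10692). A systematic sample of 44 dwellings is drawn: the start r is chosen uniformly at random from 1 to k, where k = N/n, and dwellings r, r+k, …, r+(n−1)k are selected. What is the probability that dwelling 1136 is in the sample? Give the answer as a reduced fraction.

k = 10692/44 = 243.
Dwelling 1136 is selected iff r ≡ 1136 (mod 243); exactly one such r in {1,…,243}.
Inclusion probability = 1/243.

1/243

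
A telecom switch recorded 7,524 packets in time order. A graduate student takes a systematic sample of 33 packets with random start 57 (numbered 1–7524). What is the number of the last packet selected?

k = 7524/33 = 228
33rd selection = r + (33−1)·k = 57 + 32×228 = 57 + 7296 = 7353

7353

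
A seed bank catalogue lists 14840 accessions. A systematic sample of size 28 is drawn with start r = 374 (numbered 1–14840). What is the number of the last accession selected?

14684

k = 14840/28 = 530
28th selection = r + (28−1)·k = 374 + 27×530 = 374 + 14310 = 14684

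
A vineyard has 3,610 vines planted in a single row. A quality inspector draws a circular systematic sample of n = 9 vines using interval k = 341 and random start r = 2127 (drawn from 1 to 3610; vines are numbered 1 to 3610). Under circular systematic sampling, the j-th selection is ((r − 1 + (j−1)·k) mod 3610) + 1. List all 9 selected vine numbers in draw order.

Selection 1: 2127
Selection 2: 2127 + 341 = 2468
Selection 3: 2468 + 341 = 2809
Selection 4: 2809 + 341 = 3150
Selection 5: 3150 + 341 = 3491
Selection 6: 3491 + 341 = 3832 → 3832 − 3610 = 222
Selection 7: 222 + 341 = 563
Selection 8: 563 + 341 = 904
Selection 9: 904 + 341 = 1245

2127, 2468, 2809, 3150, 3491, 222, 563, 904, 1245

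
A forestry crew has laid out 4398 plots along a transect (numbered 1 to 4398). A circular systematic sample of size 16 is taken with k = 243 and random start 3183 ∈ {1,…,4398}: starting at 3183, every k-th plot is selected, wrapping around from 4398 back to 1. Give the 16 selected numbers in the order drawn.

Selection 1: 3183
Selection 2: 3183 + 243 = 3426
Selection 3: 3426 + 243 = 3669
Selection 4: 3669 + 243 = 3912
Selection 5: 3912 + 243 = 4155
Selection 6: 4155 + 243 = 4398
Selection 7: 4398 + 243 = 4641 → 4641 − 4398 = 243
Selection 8: 243 + 243 = 486
Selection 9: 486 + 243 = 729
Selection 10: 729 + 243 = 972
Selection 11: 972 + 243 = 1215
Selection 12: 1215 + 243 = 1458
Selection 13: 1458 + 243 = 1701
Selection 14: 1701 + 243 = 1944
Selection 15: 1944 + 243 = 2187
Selection 16: 2187 + 243 = 2430

3183, 3426, 3669, 3912, 4155, 4398, 243, 486, 729, 972, 1215, 1458, 1701, 1944, 2187, 2430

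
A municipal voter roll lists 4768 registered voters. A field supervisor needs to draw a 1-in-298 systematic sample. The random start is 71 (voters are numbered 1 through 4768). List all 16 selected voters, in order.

voter 1: 71
voter 2: 71 + 298 = 369
voter 3: 369 + 298 = 667
voter 4: 667 + 298 = 965
voter 5: 965 + 298 = 1263
voter 6: 1263 + 298 = 1561
voter 7: 1561 + 298 = 1859
voter 8: 1859 + 298 = 2157
voter 9: 2157 + 298 = 2455
voter 10: 2455 + 298 = 2753
voter 11: 2753 + 298 = 3051
voter 12: 3051 + 298 = 3349
voter 13: 3349 + 298 = 3647
voter 14: 3647 + 298 = 3945
voter 15: 3945 + 298 = 4243
voter 16: 4243 + 298 = 4541

71, 369, 667, 965, 1263, 1561, 1859, 2157, 2455, 2753, 3051, 3349, 3647, 3945, 4243, 4541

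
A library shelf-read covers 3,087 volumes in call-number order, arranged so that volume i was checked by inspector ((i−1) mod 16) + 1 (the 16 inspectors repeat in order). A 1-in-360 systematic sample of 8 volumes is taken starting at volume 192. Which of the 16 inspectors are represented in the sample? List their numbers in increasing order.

8, 16

Consecutive selections differ by k = 360, so their inspector numbers differ by 360 mod 16 = 8.
gcd(360, 16) = 8, so the sample visits 16/8 = 2 distinct residues mod 16.
Start 192 is inspector 16; the inspectors hit are 8, 16.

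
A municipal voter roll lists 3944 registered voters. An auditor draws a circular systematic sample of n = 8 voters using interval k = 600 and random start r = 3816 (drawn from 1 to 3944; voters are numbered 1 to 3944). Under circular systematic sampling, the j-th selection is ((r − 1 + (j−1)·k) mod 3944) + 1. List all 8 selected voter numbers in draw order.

Selection 1: 3816
Selection 2: 3816 + 600 = 4416 → 4416 − 3944 = 472
Selection 3: 472 + 600 = 1072
Selection 4: 1072 + 600 = 1672
Selection 5: 1672 + 600 = 2272
Selection 6: 2272 + 600 = 2872
Selection 7: 2872 + 600 = 3472
Selection 8: 3472 + 600 = 4072 → 4072 − 3944 = 128

3816, 472, 1072, 1672, 2272, 2872, 3472, 128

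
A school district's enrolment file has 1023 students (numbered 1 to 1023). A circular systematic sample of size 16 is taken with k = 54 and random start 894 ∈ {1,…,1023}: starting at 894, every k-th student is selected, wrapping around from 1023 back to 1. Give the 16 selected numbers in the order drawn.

Selection 1: 894
Selection 2: 894 + 54 = 948
Selection 3: 948 + 54 = 1002
Selection 4: 1002 + 54 = 1056 → 1056 − 1023 = 33
Selection 5: 33 + 54 = 87
Selection 6: 87 + 54 = 141
Selection 7: 141 + 54 = 195
Selection 8: 195 + 54 = 249
Selection 9: 249 + 54 = 303
Selection 10: 303 + 54 = 357
Selection 11: 357 + 54 = 411
Selection 12: 411 + 54 = 465
Selection 13: 465 + 54 = 519
Selection 14: 519 + 54 = 573
Selection 15: 573 + 54 = 627
Selection 16: 627 + 54 = 681

894, 948, 1002, 33, 87, 141, 195, 249, 303, 357, 411, 465, 519, 573, 627, 681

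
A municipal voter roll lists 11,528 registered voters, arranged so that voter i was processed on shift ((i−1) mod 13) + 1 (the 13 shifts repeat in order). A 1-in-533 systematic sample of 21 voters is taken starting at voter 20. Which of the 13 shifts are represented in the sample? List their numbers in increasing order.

Consecutive selections differ by k = 533, so their shift numbers differ by 533 mod 13 = 0.
gcd(533, 13) = 13, so the sample visits 13/13 = 1 distinct residues mod 13.
Start 20 is shift 7; the shifts hit are 7.

7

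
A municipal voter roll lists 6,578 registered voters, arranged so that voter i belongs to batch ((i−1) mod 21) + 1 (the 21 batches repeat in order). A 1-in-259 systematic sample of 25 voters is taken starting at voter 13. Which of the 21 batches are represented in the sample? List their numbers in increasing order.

Consecutive selections differ by k = 259, so their batch numbers differ by 259 mod 21 = 7.
gcd(259, 21) = 7, so the sample visits 21/7 = 3 distinct residues mod 21.
Start 13 is batch 13; the batches hit are 6, 13, 20.

6, 13, 20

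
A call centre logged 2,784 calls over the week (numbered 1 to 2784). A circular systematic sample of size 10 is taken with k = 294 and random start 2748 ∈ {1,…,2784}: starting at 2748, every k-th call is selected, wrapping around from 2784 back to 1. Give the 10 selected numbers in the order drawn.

2748, 258, 552, 846, 1140, 1434, 1728, 2022, 2316, 2610

Selection 1: 2748
Selection 2: 2748 + 294 = 3042 → 3042 − 2784 = 258
Selection 3: 258 + 294 = 552
Selection 4: 552 + 294 = 846
Selection 5: 846 + 294 = 1140
Selection 6: 1140 + 294 = 1434
Selection 7: 1434 + 294 = 1728
Selection 8: 1728 + 294 = 2022
Selection 9: 2022 + 294 = 2316
Selection 10: 2316 + 294 = 2610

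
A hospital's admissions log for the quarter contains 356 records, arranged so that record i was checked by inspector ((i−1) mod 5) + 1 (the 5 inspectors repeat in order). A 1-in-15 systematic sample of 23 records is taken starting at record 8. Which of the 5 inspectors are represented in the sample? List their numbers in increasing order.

Consecutive selections differ by k = 15, so their inspector numbers differ by 15 mod 5 = 0.
gcd(15, 5) = 5, so the sample visits 5/5 = 1 distinct residues mod 5.
Start 8 is inspector 3; the inspectors hit are 3.

3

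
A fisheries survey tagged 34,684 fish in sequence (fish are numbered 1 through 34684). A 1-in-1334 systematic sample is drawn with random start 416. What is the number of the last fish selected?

33766

k = 1334
26th selection = r + (26−1)·k = 416 + 25×1334 = 416 + 33350 = 33766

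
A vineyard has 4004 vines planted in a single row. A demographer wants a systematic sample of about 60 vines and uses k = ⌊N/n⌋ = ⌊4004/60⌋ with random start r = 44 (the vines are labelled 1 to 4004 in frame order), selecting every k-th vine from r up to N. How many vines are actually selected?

61

k = ⌊4004/60⌋ = 66
Achieved size = ⌊(4004 − 44)/66⌋ + 1 = ⌊3960/66⌋ + 1 = 60 + 1 = 61
(last selection: 44 + 60×66 = 4004 ≤ 4004; next would be 4070 > 4004)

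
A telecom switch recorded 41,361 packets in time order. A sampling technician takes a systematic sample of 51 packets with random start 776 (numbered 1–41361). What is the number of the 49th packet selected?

39704

k = 41361/51 = 811
49th selection = r + (49−1)·k = 776 + 48×811 = 776 + 38928 = 39704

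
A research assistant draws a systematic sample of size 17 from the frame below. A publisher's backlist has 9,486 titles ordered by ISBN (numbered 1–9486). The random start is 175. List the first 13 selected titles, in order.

175, 733, 1291, 1849, 2407, 2965, 3523, 4081, 4639, 5197, 5755, 6313, 6871

k = N/n = 9486/17 = 558
title 1: 175
title 2: 175 + 558 = 733
title 3: 733 + 558 = 1291
title 4: 1291 + 558 = 1849
title 5: 1849 + 558 = 2407
title 6: 2407 + 558 = 2965
title 7: 2965 + 558 = 3523
title 8: 3523 + 558 = 4081
title 9: 4081 + 558 = 4639
title 10: 4639 + 558 = 5197
title 11: 5197 + 558 = 5755
title 12: 5755 + 558 = 6313
title 13: 6313 + 558 = 6871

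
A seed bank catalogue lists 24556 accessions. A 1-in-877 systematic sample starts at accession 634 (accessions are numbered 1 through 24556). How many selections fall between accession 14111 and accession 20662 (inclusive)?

7

k = 877
First selection ≥ 14111: 634 + ⌈(14111−634)/877⌉·877 = 634 + 16×877 = 14666
Last selection ≤ 20662: 634 + ⌊(20662−634)/877⌋·877 = 634 + 22×877 = 19928
Count = 22 − 16 + 1 = 7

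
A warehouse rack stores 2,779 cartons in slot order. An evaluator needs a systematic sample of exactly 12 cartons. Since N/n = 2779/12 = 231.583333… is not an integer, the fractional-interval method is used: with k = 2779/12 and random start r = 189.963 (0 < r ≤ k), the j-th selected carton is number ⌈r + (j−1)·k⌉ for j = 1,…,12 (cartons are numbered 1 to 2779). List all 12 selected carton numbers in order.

j=1: r + 0k = 189.963 → ⌈·⌉ = 190
j=2: r + 1k = 421.546333… → ⌈·⌉ = 422
j=3: r + 2k = 653.129666… → ⌈·⌉ = 654
j=4: r + 3k = 884.713 → ⌈·⌉ = 885
j=5: r + 4k = 1116.296333… → ⌈·⌉ = 1117
j=6: r + 5k = 1347.879666… → ⌈·⌉ = 1348
j=7: r + 6k = 1579.463 → ⌈·⌉ = 1580
j=8: r + 7k = 1811.046333… → ⌈·⌉ = 1812
j=9: r + 8k = 2042.629666… → ⌈·⌉ = 2043
j=10: r + 9k = 2274.213 → ⌈·⌉ = 2275
j=11: r + 10k = 2505.796333… → ⌈·⌉ = 2506
j=12: r + 11k = 2737.379666… → ⌈·⌉ = 2738

190, 422, 654, 885, 1117, 1348, 1580, 1812, 2043, 2275, 2506, 2738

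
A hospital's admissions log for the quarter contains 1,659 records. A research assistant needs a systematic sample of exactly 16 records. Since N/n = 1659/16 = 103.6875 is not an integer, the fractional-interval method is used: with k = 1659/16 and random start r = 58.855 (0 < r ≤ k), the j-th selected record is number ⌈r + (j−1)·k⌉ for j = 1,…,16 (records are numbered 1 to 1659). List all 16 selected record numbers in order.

59, 163, 267, 370, 474, 578, 681, 785, 889, 993, 1096, 1200, 1304, 1407, 1511, 1615

j=1: r + 0k = 58.855 → ⌈·⌉ = 59
j=2: r + 1k = 162.5425 → ⌈·⌉ = 163
j=3: r + 2k = 266.23 → ⌈·⌉ = 267
j=4: r + 3k = 369.9175 → ⌈·⌉ = 370
j=5: r + 4k = 473.605 → ⌈·⌉ = 474
j=6: r + 5k = 577.2925 → ⌈·⌉ = 578
j=7: r + 6k = 680.98 → ⌈·⌉ = 681
j=8: r + 7k = 784.6675 → ⌈·⌉ = 785
j=9: r + 8k = 888.355 → ⌈·⌉ = 889
j=10: r + 9k = 992.0425 → ⌈·⌉ = 993
j=11: r + 10k = 1095.73 → ⌈·⌉ = 1096
j=12: r + 11k = 1199.4175 → ⌈·⌉ = 1200
j=13: r + 12k = 1303.105 → ⌈·⌉ = 1304
j=14: r + 13k = 1406.7925 → ⌈·⌉ = 1407
j=15: r + 14k = 1510.48 → ⌈·⌉ = 1511
j=16: r + 15k = 1614.1675 → ⌈·⌉ = 1615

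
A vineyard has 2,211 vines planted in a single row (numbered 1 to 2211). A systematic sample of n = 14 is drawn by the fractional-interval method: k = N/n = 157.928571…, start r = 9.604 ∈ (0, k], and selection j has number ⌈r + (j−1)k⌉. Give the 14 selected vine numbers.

10, 168, 326, 484, 642, 800, 958, 1116, 1274, 1431, 1589, 1747, 1905, 2063

j=1: r + 0k = 9.604 → ⌈·⌉ = 10
j=2: r + 1k = 167.532571… → ⌈·⌉ = 168
j=3: r + 2k = 325.461142… → ⌈·⌉ = 326
j=4: r + 3k = 483.389714… → ⌈·⌉ = 484
j=5: r + 4k = 641.318285… → ⌈·⌉ = 642
j=6: r + 5k = 799.246857… → ⌈·⌉ = 800
j=7: r + 6k = 957.175428… → ⌈·⌉ = 958
j=8: r + 7k = 1115.104 → ⌈·⌉ = 1116
j=9: r + 8k = 1273.032571… → ⌈·⌉ = 1274
j=10: r + 9k = 1430.961142… → ⌈·⌉ = 1431
j=11: r + 10k = 1588.889714… → ⌈·⌉ = 1589
j=12: r + 11k = 1746.818285… → ⌈·⌉ = 1747
j=13: r + 12k = 1904.746857… → ⌈·⌉ = 1905
j=14: r + 13k = 2062.675428… → ⌈·⌉ = 2063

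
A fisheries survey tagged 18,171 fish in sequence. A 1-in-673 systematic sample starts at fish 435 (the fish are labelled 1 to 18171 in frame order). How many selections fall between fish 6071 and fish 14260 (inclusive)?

k = 673
First selection ≥ 6071: 435 + ⌈(6071−435)/673⌉·673 = 435 + 9×673 = 6492
Last selection ≤ 14260: 435 + ⌊(14260−435)/673⌋·673 = 435 + 20×673 = 13895
Count = 20 − 9 + 1 = 12

12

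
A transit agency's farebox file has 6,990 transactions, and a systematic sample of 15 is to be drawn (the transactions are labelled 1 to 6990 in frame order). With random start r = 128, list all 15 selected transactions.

128, 594, 1060, 1526, 1992, 2458, 2924, 3390, 3856, 4322, 4788, 5254, 5720, 6186, 6652

k = N/n = 6990/15 = 466
transaction 1: 128
transaction 2: 128 + 466 = 594
transaction 3: 594 + 466 = 1060
transaction 4: 1060 + 466 = 1526
transaction 5: 1526 + 466 = 1992
transaction 6: 1992 + 466 = 2458
transaction 7: 2458 + 466 = 2924
transaction 8: 2924 + 466 = 3390
transaction 9: 3390 + 466 = 3856
transaction 10: 3856 + 466 = 4322
transaction 11: 4322 + 466 = 4788
transaction 12: 4788 + 466 = 5254
transaction 13: 5254 + 466 = 5720
transaction 14: 5720 + 466 = 6186
transaction 15: 6186 + 466 = 6652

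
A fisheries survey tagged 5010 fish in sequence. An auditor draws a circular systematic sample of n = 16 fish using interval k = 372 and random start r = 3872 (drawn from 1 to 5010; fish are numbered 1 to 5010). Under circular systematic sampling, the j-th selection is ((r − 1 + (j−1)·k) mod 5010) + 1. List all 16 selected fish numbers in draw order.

3872, 4244, 4616, 4988, 350, 722, 1094, 1466, 1838, 2210, 2582, 2954, 3326, 3698, 4070, 4442

Selection 1: 3872
Selection 2: 3872 + 372 = 4244
Selection 3: 4244 + 372 = 4616
Selection 4: 4616 + 372 = 4988
Selection 5: 4988 + 372 = 5360 → 5360 − 5010 = 350
Selection 6: 350 + 372 = 722
Selection 7: 722 + 372 = 1094
Selection 8: 1094 + 372 = 1466
Selection 9: 1466 + 372 = 1838
Selection 10: 1838 + 372 = 2210
Selection 11: 2210 + 372 = 2582
Selection 12: 2582 + 372 = 2954
Selection 13: 2954 + 372 = 3326
Selection 14: 3326 + 372 = 3698
Selection 15: 3698 + 372 = 4070
Selection 16: 4070 + 372 = 4442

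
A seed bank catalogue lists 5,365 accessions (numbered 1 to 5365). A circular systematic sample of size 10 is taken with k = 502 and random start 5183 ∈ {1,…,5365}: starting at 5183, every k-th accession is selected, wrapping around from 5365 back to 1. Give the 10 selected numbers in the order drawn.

Selection 1: 5183
Selection 2: 5183 + 502 = 5685 → 5685 − 5365 = 320
Selection 3: 320 + 502 = 822
Selection 4: 822 + 502 = 1324
Selection 5: 1324 + 502 = 1826
Selection 6: 1826 + 502 = 2328
Selection 7: 2328 + 502 = 2830
Selection 8: 2830 + 502 = 3332
Selection 9: 3332 + 502 = 3834
Selection 10: 3834 + 502 = 4336

5183, 320, 822, 1324, 1826, 2328, 2830, 3332, 3834, 4336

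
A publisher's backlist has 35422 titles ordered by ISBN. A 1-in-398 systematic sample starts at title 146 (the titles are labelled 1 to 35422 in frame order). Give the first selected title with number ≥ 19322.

k = 398
Steps past start: ⌈(19322 − 146)/398⌉ = ⌈19176/398⌉ = 49
Selected title: 146 + 49×398 = 19648

19648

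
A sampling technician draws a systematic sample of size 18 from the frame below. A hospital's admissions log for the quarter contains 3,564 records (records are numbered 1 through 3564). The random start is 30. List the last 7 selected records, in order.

k = N/n = 3564/18 = 198
12th selection = 30 + 11×198 = 2208
13th: 2208 + 198 = 2406
14th: 2406 + 198 = 2604
15th: 2604 + 198 = 2802
16th: 2802 + 198 = 3000
17th: 3000 + 198 = 3198
18th: 3198 + 198 = 3396

2208, 2406, 2604, 2802, 3000, 3198, 3396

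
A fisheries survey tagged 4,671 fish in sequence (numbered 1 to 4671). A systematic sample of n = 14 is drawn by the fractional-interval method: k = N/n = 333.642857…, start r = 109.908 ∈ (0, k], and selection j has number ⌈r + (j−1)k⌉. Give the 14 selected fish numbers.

110, 444, 778, 1111, 1445, 1779, 2112, 2446, 2780, 3113, 3447, 3780, 4114, 4448

j=1: r + 0k = 109.908 → ⌈·⌉ = 110
j=2: r + 1k = 443.550857… → ⌈·⌉ = 444
j=3: r + 2k = 777.193714… → ⌈·⌉ = 778
j=4: r + 3k = 1110.836571… → ⌈·⌉ = 1111
j=5: r + 4k = 1444.479428… → ⌈·⌉ = 1445
j=6: r + 5k = 1778.122285… → ⌈·⌉ = 1779
j=7: r + 6k = 2111.765142… → ⌈·⌉ = 2112
j=8: r + 7k = 2445.408 → ⌈·⌉ = 2446
j=9: r + 8k = 2779.050857… → ⌈·⌉ = 2780
j=10: r + 9k = 3112.693714… → ⌈·⌉ = 3113
j=11: r + 10k = 3446.336571… → ⌈·⌉ = 3447
j=12: r + 11k = 3779.979428… → ⌈·⌉ = 3780
j=13: r + 12k = 4113.622285… → ⌈·⌉ = 4114
j=14: r + 13k = 4447.265142… → ⌈·⌉ = 4448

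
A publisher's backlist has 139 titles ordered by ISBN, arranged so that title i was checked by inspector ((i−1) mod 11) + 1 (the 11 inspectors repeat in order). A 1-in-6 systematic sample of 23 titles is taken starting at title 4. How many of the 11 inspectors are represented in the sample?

11

Consecutive selections differ by k = 6, so their inspector numbers differ by 6 mod 11 = 6.
gcd(6, 11) = 1, so the sample visits 11/1 = 11 distinct residues mod 11.
Start 4 is inspector 4; the inspectors hit are 1, 2, 3, 4, 5, 6, 7, 8, 9, 10, 11.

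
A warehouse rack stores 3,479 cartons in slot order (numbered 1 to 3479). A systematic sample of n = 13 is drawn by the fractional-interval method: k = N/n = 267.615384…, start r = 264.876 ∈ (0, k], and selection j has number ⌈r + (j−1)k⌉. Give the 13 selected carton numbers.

j=1: r + 0k = 264.876 → ⌈·⌉ = 265
j=2: r + 1k = 532.491384… → ⌈·⌉ = 533
j=3: r + 2k = 800.106769… → ⌈·⌉ = 801
j=4: r + 3k = 1067.722153… → ⌈·⌉ = 1068
j=5: r + 4k = 1335.337538… → ⌈·⌉ = 1336
j=6: r + 5k = 1602.952923… → ⌈·⌉ = 1603
j=7: r + 6k = 1870.568307… → ⌈·⌉ = 1871
j=8: r + 7k = 2138.183692… → ⌈·⌉ = 2139
j=9: r + 8k = 2405.799076… → ⌈·⌉ = 2406
j=10: r + 9k = 2673.414461… → ⌈·⌉ = 2674
j=11: r + 10k = 2941.029846… → ⌈·⌉ = 2942
j=12: r + 11k = 3208.645230… → ⌈·⌉ = 3209
j=13: r + 12k = 3476.260615… → ⌈·⌉ = 3477

265, 533, 801, 1068, 1336, 1603, 1871, 2139, 2406, 2674, 2942, 3209, 3477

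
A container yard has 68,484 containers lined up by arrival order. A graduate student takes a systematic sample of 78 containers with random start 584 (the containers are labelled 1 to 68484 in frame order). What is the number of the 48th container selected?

k = 68484/78 = 878
48th selection = r + (48−1)·k = 584 + 47×878 = 584 + 41266 = 41850

41850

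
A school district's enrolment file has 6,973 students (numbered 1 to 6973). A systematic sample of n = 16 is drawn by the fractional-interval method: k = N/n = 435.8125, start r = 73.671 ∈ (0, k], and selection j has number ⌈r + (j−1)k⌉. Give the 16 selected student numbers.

74, 510, 946, 1382, 1817, 2253, 2689, 3125, 3561, 3996, 4432, 4868, 5304, 5740, 6176, 6611

j=1: r + 0k = 73.671 → ⌈·⌉ = 74
j=2: r + 1k = 509.4835 → ⌈·⌉ = 510
j=3: r + 2k = 945.296 → ⌈·⌉ = 946
j=4: r + 3k = 1381.1085 → ⌈·⌉ = 1382
j=5: r + 4k = 1816.921 → ⌈·⌉ = 1817
j=6: r + 5k = 2252.7335 → ⌈·⌉ = 2253
j=7: r + 6k = 2688.546 → ⌈·⌉ = 2689
j=8: r + 7k = 3124.3585 → ⌈·⌉ = 3125
j=9: r + 8k = 3560.171 → ⌈·⌉ = 3561
j=10: r + 9k = 3995.9835 → ⌈·⌉ = 3996
j=11: r + 10k = 4431.796 → ⌈·⌉ = 4432
j=12: r + 11k = 4867.6085 → ⌈·⌉ = 4868
j=13: r + 12k = 5303.421 → ⌈·⌉ = 5304
j=14: r + 13k = 5739.2335 → ⌈·⌉ = 5740
j=15: r + 14k = 6175.046 → ⌈·⌉ = 6176
j=16: r + 15k = 6610.8585 → ⌈·⌉ = 6611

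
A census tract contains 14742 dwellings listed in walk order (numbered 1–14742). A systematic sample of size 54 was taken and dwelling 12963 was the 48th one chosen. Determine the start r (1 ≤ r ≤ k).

132

k = 14742/54 = 273
r = 12963 − (48−1)×273 = 12963 − 12831 = 132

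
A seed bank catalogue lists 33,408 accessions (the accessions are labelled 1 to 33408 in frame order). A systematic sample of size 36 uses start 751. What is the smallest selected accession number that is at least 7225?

k = 33408/36 = 928
Steps past start: ⌈(7225 − 751)/928⌉ = ⌈6474/928⌉ = 7
Selected accession: 751 + 7×928 = 7247

7247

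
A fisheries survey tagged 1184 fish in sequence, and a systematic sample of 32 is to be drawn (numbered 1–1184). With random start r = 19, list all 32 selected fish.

19, 56, 93, 130, 167, 204, 241, 278, 315, 352, 389, 426, 463, 500, 537, 574, 611, 648, 685, 722, 759, 796, 833, 870, 907, 944, 981, 1018, 1055, 1092, 1129, 1166

k = N/n = 1184/32 = 37
fish 1: 19
fish 2: 19 + 37 = 56
fish 3: 56 + 37 = 93
fish 4: 93 + 37 = 130
fish 5: 130 + 37 = 167
fish 6: 167 + 37 = 204
fish 7: 204 + 37 = 241
fish 8: 241 + 37 = 278
fish 9: 278 + 37 = 315
fish 10: 315 + 37 = 352
fish 11: 352 + 37 = 389
fish 12: 389 + 37 = 426
fish 13: 426 + 37 = 463
fish 14: 463 + 37 = 500
fish 15: 500 + 37 = 537
fish 16: 537 + 37 = 574
fish 17: 574 + 37 = 611
fish 18: 611 + 37 = 648
fish 19: 648 + 37 = 685
fish 20: 685 + 37 = 722
fish 21: 722 + 37 = 759
fish 22: 759 + 37 = 796
fish 23: 796 + 37 = 833
fish 24: 833 + 37 = 870
fish 25: 870 + 37 = 907
fish 26: 907 + 37 = 944
fish 27: 944 + 37 = 981
fish 28: 981 + 37 = 1018
fish 29: 1018 + 37 = 1055
fish 30: 1055 + 37 = 1092
fish 31: 1092 + 37 = 1129
fish 32: 1129 + 37 = 1166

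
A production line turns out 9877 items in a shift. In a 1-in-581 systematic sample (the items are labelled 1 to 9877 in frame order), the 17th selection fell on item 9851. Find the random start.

555

k = 581
r = 9851 − (17−1)×581 = 9851 − 9296 = 555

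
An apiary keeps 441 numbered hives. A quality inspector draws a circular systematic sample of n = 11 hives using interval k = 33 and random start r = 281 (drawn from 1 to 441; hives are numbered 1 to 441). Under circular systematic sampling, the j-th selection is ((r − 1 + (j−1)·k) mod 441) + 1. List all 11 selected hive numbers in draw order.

Selection 1: 281
Selection 2: 281 + 33 = 314
Selection 3: 314 + 33 = 347
Selection 4: 347 + 33 = 380
Selection 5: 380 + 33 = 413
Selection 6: 413 + 33 = 446 → 446 − 441 = 5
Selection 7: 5 + 33 = 38
Selection 8: 38 + 33 = 71
Selection 9: 71 + 33 = 104
Selection 10: 104 + 33 = 137
Selection 11: 137 + 33 = 170

281, 314, 347, 380, 413, 5, 38, 71, 104, 137, 170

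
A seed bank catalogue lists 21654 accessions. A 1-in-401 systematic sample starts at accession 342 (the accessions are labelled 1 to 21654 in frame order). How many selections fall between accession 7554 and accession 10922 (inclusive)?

k = 401
First selection ≥ 7554: 342 + ⌈(7554−342)/401⌉·401 = 342 + 18×401 = 7560
Last selection ≤ 10922: 342 + ⌊(10922−342)/401⌋·401 = 342 + 26×401 = 10768
Count = 26 − 18 + 1 = 9

9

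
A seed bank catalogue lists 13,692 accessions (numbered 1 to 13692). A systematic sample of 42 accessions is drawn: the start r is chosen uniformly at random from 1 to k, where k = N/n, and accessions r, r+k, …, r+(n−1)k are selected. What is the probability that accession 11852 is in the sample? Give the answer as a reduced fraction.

k = 13692/42 = 326.
Accession 11852 is selected iff r ≡ 11852 (mod 326); exactly one such r in {1,…,326}.
Inclusion probability = 1/326.

1/326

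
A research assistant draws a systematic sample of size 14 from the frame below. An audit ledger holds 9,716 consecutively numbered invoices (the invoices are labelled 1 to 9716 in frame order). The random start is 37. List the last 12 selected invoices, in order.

1425, 2119, 2813, 3507, 4201, 4895, 5589, 6283, 6977, 7671, 8365, 9059

k = N/n = 9716/14 = 694
3rd selection = 37 + 2×694 = 1425
4th: 1425 + 694 = 2119
5th: 2119 + 694 = 2813
6th: 2813 + 694 = 3507
7th: 3507 + 694 = 4201
8th: 4201 + 694 = 4895
9th: 4895 + 694 = 5589
10th: 5589 + 694 = 6283
11th: 6283 + 694 = 6977
12th: 6977 + 694 = 7671
13th: 7671 + 694 = 8365
14th: 8365 + 694 = 9059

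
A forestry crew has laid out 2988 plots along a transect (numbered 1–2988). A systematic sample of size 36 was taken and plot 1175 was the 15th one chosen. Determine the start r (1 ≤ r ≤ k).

k = 2988/36 = 83
r = 1175 − (15−1)×83 = 1175 − 1162 = 13

13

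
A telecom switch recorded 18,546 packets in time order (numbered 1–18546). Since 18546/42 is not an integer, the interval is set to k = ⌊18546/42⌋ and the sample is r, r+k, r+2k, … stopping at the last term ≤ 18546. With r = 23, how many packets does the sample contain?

43

k = ⌊18546/42⌋ = 441
Achieved size = ⌊(18546 − 23)/441⌋ + 1 = ⌊18523/441⌋ + 1 = 42 + 1 = 43
(last selection: 23 + 42×441 = 18545 ≤ 18546; next would be 18986 > 18546)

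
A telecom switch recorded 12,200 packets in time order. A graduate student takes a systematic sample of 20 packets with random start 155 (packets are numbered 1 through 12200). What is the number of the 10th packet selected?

5645

k = 12200/20 = 610
10th selection = r + (10−1)·k = 155 + 9×610 = 155 + 5490 = 5645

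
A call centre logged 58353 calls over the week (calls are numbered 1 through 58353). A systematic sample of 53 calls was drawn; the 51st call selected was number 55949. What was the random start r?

899

k = 58353/53 = 1101
r = 55949 − (51−1)×1101 = 55949 − 55050 = 899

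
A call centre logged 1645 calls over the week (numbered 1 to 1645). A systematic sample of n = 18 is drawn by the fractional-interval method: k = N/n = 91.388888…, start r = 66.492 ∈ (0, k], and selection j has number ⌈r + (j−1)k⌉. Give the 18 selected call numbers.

j=1: r + 0k = 66.492 → ⌈·⌉ = 67
j=2: r + 1k = 157.880888… → ⌈·⌉ = 158
j=3: r + 2k = 249.269777… → ⌈·⌉ = 250
j=4: r + 3k = 340.658666… → ⌈·⌉ = 341
j=5: r + 4k = 432.047555… → ⌈·⌉ = 433
j=6: r + 5k = 523.436444… → ⌈·⌉ = 524
j=7: r + 6k = 614.825333… → ⌈·⌉ = 615
j=8: r + 7k = 706.214222… → ⌈·⌉ = 707
j=9: r + 8k = 797.603111… → ⌈·⌉ = 798
j=10: r + 9k = 888.992 → ⌈·⌉ = 889
j=11: r + 10k = 980.380888… → ⌈·⌉ = 981
j=12: r + 11k = 1071.769777… → ⌈·⌉ = 1072
j=13: r + 12k = 1163.158666… → ⌈·⌉ = 1164
j=14: r + 13k = 1254.547555… → ⌈·⌉ = 1255
j=15: r + 14k = 1345.936444… → ⌈·⌉ = 1346
j=16: r + 15k = 1437.325333… → ⌈·⌉ = 1438
j=17: r + 16k = 1528.714222… → ⌈·⌉ = 1529
j=18: r + 17k = 1620.103111… → ⌈·⌉ = 1621

67, 158, 250, 341, 433, 524, 615, 707, 798, 889, 981, 1072, 1164, 1255, 1346, 1438, 1529, 1621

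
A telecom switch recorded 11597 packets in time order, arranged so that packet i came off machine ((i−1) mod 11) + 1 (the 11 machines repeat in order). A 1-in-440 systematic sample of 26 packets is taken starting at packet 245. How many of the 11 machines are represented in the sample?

Consecutive selections differ by k = 440, so their machine numbers differ by 440 mod 11 = 0.
gcd(440, 11) = 11, so the sample visits 11/11 = 1 distinct residues mod 11.
Start 245 is machine 3; the machines hit are 3.

1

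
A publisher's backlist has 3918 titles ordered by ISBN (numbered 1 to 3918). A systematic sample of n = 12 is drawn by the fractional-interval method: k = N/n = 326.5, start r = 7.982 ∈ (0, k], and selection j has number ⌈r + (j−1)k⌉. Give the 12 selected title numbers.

8, 335, 661, 988, 1314, 1641, 1967, 2294, 2620, 2947, 3273, 3600

j=1: r + 0k = 7.982 → ⌈·⌉ = 8
j=2: r + 1k = 334.482 → ⌈·⌉ = 335
j=3: r + 2k = 660.982 → ⌈·⌉ = 661
j=4: r + 3k = 987.482 → ⌈·⌉ = 988
j=5: r + 4k = 1313.982 → ⌈·⌉ = 1314
j=6: r + 5k = 1640.482 → ⌈·⌉ = 1641
j=7: r + 6k = 1966.982 → ⌈·⌉ = 1967
j=8: r + 7k = 2293.482 → ⌈·⌉ = 2294
j=9: r + 8k = 2619.982 → ⌈·⌉ = 2620
j=10: r + 9k = 2946.482 → ⌈·⌉ = 2947
j=11: r + 10k = 3272.982 → ⌈·⌉ = 3273
j=12: r + 11k = 3599.482 → ⌈·⌉ = 3600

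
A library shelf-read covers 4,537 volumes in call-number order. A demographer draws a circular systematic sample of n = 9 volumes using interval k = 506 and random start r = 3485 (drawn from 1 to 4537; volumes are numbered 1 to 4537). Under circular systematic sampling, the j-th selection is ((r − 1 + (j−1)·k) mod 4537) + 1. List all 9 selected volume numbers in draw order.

3485, 3991, 4497, 466, 972, 1478, 1984, 2490, 2996

Selection 1: 3485
Selection 2: 3485 + 506 = 3991
Selection 3: 3991 + 506 = 4497
Selection 4: 4497 + 506 = 5003 → 5003 − 4537 = 466
Selection 5: 466 + 506 = 972
Selection 6: 972 + 506 = 1478
Selection 7: 1478 + 506 = 1984
Selection 8: 1984 + 506 = 2490
Selection 9: 2490 + 506 = 2996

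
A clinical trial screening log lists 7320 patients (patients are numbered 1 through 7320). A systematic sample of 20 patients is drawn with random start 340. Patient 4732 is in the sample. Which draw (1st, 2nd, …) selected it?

13

k = 7320/20 = 366
position = (4732 − 340)/366 + 1 = 4392/366 + 1 = 12 + 1 = 13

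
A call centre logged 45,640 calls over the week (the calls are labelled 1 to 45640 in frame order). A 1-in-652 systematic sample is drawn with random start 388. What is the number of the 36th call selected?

k = 652
36th selection = r + (36−1)·k = 388 + 35×652 = 388 + 22820 = 23208

23208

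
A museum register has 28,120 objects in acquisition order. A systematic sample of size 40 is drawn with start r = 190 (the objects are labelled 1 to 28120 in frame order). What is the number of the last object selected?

k = 28120/40 = 703
40th selection = r + (40−1)·k = 190 + 39×703 = 190 + 27417 = 27607

27607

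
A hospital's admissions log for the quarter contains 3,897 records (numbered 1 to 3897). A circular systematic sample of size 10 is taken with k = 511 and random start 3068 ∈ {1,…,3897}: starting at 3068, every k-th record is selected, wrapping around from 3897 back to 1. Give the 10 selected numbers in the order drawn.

Selection 1: 3068
Selection 2: 3068 + 511 = 3579
Selection 3: 3579 + 511 = 4090 → 4090 − 3897 = 193
Selection 4: 193 + 511 = 704
Selection 5: 704 + 511 = 1215
Selection 6: 1215 + 511 = 1726
Selection 7: 1726 + 511 = 2237
Selection 8: 2237 + 511 = 2748
Selection 9: 2748 + 511 = 3259
Selection 10: 3259 + 511 = 3770

3068, 3579, 193, 704, 1215, 1726, 2237, 2748, 3259, 3770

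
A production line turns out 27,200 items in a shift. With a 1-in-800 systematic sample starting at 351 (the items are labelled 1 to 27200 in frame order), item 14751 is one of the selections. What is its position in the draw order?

19

k = 800
position = (14751 − 351)/800 + 1 = 14400/800 + 1 = 18 + 1 = 19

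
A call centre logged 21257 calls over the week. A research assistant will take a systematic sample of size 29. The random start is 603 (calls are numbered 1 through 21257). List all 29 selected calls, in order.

603, 1336, 2069, 2802, 3535, 4268, 5001, 5734, 6467, 7200, 7933, 8666, 9399, 10132, 10865, 11598, 12331, 13064, 13797, 14530, 15263, 15996, 16729, 17462, 18195, 18928, 19661, 20394, 21127

k = N/n = 21257/29 = 733
call 1: 603
call 2: 603 + 733 = 1336
call 3: 1336 + 733 = 2069
call 4: 2069 + 733 = 2802
call 5: 2802 + 733 = 3535
call 6: 3535 + 733 = 4268
call 7: 4268 + 733 = 5001
call 8: 5001 + 733 = 5734
call 9: 5734 + 733 = 6467
call 10: 6467 + 733 = 7200
call 11: 7200 + 733 = 7933
call 12: 7933 + 733 = 8666
call 13: 8666 + 733 = 9399
call 14: 9399 + 733 = 10132
call 15: 10132 + 733 = 10865
call 16: 10865 + 733 = 11598
call 17: 11598 + 733 = 12331
call 18: 12331 + 733 = 13064
call 19: 13064 + 733 = 13797
call 20: 13797 + 733 = 14530
call 21: 14530 + 733 = 15263
call 22: 15263 + 733 = 15996
call 23: 15996 + 733 = 16729
call 24: 16729 + 733 = 17462
call 25: 17462 + 733 = 18195
call 26: 18195 + 733 = 18928
call 27: 18928 + 733 = 19661
call 28: 19661 + 733 = 20394
call 29: 20394 + 733 = 21127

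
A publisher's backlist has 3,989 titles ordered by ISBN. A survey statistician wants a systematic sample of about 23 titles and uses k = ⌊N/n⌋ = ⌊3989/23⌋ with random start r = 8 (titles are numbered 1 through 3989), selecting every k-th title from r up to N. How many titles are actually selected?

k = ⌊3989/23⌋ = 173
Achieved size = ⌊(3989 − 8)/173⌋ + 1 = ⌊3981/173⌋ + 1 = 23 + 1 = 24
(last selection: 8 + 23×173 = 3987 ≤ 3989; next would be 4160 > 3989)

24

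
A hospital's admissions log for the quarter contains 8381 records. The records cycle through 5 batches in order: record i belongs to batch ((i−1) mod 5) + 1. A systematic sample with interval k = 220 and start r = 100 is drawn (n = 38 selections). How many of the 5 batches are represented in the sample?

1

Consecutive selections differ by k = 220, so their batch numbers differ by 220 mod 5 = 0.
gcd(220, 5) = 5, so the sample visits 5/5 = 1 distinct residues mod 5.
Start 100 is batch 5; the batches hit are 5.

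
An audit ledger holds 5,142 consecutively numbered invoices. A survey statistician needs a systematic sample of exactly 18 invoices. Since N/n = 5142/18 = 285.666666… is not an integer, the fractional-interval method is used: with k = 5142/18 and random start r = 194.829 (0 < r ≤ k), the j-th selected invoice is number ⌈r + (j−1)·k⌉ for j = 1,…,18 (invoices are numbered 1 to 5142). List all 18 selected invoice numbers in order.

j=1: r + 0k = 194.829 → ⌈·⌉ = 195
j=2: r + 1k = 480.495666… → ⌈·⌉ = 481
j=3: r + 2k = 766.162333… → ⌈·⌉ = 767
j=4: r + 3k = 1051.829 → ⌈·⌉ = 1052
j=5: r + 4k = 1337.495666… → ⌈·⌉ = 1338
j=6: r + 5k = 1623.162333… → ⌈·⌉ = 1624
j=7: r + 6k = 1908.829 → ⌈·⌉ = 1909
j=8: r + 7k = 2194.495666… → ⌈·⌉ = 2195
j=9: r + 8k = 2480.162333… → ⌈·⌉ = 2481
j=10: r + 9k = 2765.829 → ⌈·⌉ = 2766
j=11: r + 10k = 3051.495666… → ⌈·⌉ = 3052
j=12: r + 11k = 3337.162333… → ⌈·⌉ = 3338
j=13: r + 12k = 3622.829 → ⌈·⌉ = 3623
j=14: r + 13k = 3908.495666… → ⌈·⌉ = 3909
j=15: r + 14k = 4194.162333… → ⌈·⌉ = 4195
j=16: r + 15k = 4479.829 → ⌈·⌉ = 4480
j=17: r + 16k = 4765.495666… → ⌈·⌉ = 4766
j=18: r + 17k = 5051.162333… → ⌈·⌉ = 5052

195, 481, 767, 1052, 1338, 1624, 1909, 2195, 2481, 2766, 3052, 3338, 3623, 3909, 4195, 4480, 4766, 5052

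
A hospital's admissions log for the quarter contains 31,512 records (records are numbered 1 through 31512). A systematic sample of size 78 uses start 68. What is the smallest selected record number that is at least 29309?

k = 31512/78 = 404
Steps past start: ⌈(29309 − 68)/404⌉ = ⌈29241/404⌉ = 73
Selected record: 68 + 73×404 = 29560

29560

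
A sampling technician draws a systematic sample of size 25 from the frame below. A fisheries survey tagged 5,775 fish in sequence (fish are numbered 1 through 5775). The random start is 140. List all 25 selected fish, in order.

k = N/n = 5775/25 = 231
fish 1: 140
fish 2: 140 + 231 = 371
fish 3: 371 + 231 = 602
fish 4: 602 + 231 = 833
fish 5: 833 + 231 = 1064
fish 6: 1064 + 231 = 1295
fish 7: 1295 + 231 = 1526
fish 8: 1526 + 231 = 1757
fish 9: 1757 + 231 = 1988
fish 10: 1988 + 231 = 2219
fish 11: 2219 + 231 = 2450
fish 12: 2450 + 231 = 2681
fish 13: 2681 + 231 = 2912
fish 14: 2912 + 231 = 3143
fish 15: 3143 + 231 = 3374
fish 16: 3374 + 231 = 3605
fish 17: 3605 + 231 = 3836
fish 18: 3836 + 231 = 4067
fish 19: 4067 + 231 = 4298
fish 20: 4298 + 231 = 4529
fish 21: 4529 + 231 = 4760
fish 22: 4760 + 231 = 4991
fish 23: 4991 + 231 = 5222
fish 24: 5222 + 231 = 5453
fish 25: 5453 + 231 = 5684

140, 371, 602, 833, 1064, 1295, 1526, 1757, 1988, 2219, 2450, 2681, 2912, 3143, 3374, 3605, 3836, 4067, 4298, 4529, 4760, 4991, 5222, 5453, 5684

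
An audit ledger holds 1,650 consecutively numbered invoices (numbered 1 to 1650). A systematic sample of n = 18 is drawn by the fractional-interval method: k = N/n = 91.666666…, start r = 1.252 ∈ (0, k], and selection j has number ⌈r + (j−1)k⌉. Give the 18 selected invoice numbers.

j=1: r + 0k = 1.252 → ⌈·⌉ = 2
j=2: r + 1k = 92.918666… → ⌈·⌉ = 93
j=3: r + 2k = 184.585333… → ⌈·⌉ = 185
j=4: r + 3k = 276.252 → ⌈·⌉ = 277
j=5: r + 4k = 367.918666… → ⌈·⌉ = 368
j=6: r + 5k = 459.585333… → ⌈·⌉ = 460
j=7: r + 6k = 551.252 → ⌈·⌉ = 552
j=8: r + 7k = 642.918666… → ⌈·⌉ = 643
j=9: r + 8k = 734.585333… → ⌈·⌉ = 735
j=10: r + 9k = 826.252 → ⌈·⌉ = 827
j=11: r + 10k = 917.918666… → ⌈·⌉ = 918
j=12: r + 11k = 1009.585333… → ⌈·⌉ = 1010
j=13: r + 12k = 1101.252 → ⌈·⌉ = 1102
j=14: r + 13k = 1192.918666… → ⌈·⌉ = 1193
j=15: r + 14k = 1284.585333… → ⌈·⌉ = 1285
j=16: r + 15k = 1376.252 → ⌈·⌉ = 1377
j=17: r + 16k = 1467.918666… → ⌈·⌉ = 1468
j=18: r + 17k = 1559.585333… → ⌈·⌉ = 1560

2, 93, 185, 277, 368, 460, 552, 643, 735, 827, 918, 1010, 1102, 1193, 1285, 1377, 1468, 1560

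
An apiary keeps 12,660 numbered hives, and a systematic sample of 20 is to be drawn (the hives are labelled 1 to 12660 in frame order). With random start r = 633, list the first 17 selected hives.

k = N/n = 12660/20 = 633
hive 1: 633
hive 2: 633 + 633 = 1266
hive 3: 1266 + 633 = 1899
hive 4: 1899 + 633 = 2532
hive 5: 2532 + 633 = 3165
hive 6: 3165 + 633 = 3798
hive 7: 3798 + 633 = 4431
hive 8: 4431 + 633 = 5064
hive 9: 5064 + 633 = 5697
hive 10: 5697 + 633 = 6330
hive 11: 6330 + 633 = 6963
hive 12: 6963 + 633 = 7596
hive 13: 7596 + 633 = 8229
hive 14: 8229 + 633 = 8862
hive 15: 8862 + 633 = 9495
hive 16: 9495 + 633 = 10128
hive 17: 10128 + 633 = 10761

633, 1266, 1899, 2532, 3165, 3798, 4431, 5064, 5697, 6330, 6963, 7596, 8229, 8862, 9495, 10128, 10761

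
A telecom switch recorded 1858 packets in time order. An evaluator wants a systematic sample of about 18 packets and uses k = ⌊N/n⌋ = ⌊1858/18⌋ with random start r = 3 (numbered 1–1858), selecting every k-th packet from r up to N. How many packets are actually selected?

k = ⌊1858/18⌋ = 103
Achieved size = ⌊(1858 − 3)/103⌋ + 1 = ⌊1855/103⌋ + 1 = 18 + 1 = 19
(last selection: 3 + 18×103 = 1857 ≤ 1858; next would be 1960 > 1858)

19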